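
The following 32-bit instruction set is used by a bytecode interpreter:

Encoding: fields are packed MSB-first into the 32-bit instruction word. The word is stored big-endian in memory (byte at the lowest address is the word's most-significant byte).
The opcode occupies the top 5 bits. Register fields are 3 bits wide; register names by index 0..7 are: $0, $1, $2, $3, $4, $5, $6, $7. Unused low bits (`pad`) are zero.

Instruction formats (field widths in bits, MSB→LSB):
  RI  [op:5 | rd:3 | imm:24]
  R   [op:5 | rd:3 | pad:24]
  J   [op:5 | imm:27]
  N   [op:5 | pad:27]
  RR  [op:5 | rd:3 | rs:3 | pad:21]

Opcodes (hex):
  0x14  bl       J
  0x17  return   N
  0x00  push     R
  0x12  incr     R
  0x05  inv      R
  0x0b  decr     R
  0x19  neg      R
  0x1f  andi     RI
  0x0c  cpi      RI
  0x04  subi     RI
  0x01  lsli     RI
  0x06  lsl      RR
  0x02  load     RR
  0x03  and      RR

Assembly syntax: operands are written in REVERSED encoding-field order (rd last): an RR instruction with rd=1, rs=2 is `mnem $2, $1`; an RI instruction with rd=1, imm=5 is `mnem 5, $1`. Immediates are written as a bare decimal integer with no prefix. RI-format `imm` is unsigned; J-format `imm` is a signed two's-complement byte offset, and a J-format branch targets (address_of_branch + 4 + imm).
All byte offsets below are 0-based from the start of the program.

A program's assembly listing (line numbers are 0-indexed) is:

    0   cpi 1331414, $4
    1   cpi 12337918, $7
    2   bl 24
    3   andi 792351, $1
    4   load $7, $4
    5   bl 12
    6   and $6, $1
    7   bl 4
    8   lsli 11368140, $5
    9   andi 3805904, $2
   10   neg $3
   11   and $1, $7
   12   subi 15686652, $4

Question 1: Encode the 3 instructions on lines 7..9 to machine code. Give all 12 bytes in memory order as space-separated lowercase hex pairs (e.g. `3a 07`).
a0 00 00 04 0d ad 76 cc fa 3a 12 d0

7. bl fields op=0x14:5|imm=4:27 → word a0000004h → a0 00 00 04
8. lsli fields op=0x1:5|rd=5:3|imm=11368140:24 → word 0dad76cch → 0d ad 76 cc
9. andi fields op=0x1f:5|rd=2:3|imm=3805904:24 → word fa3a12d0h → fa 3a 12 d0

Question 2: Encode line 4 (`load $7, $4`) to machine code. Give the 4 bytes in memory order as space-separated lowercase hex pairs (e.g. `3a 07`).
14 e0 00 00

line 4 (load): pack op=0x2:5|rd=4:3|rs=7:3|pad=0:21 = 0x14e00000; big→ 14 e0 00 00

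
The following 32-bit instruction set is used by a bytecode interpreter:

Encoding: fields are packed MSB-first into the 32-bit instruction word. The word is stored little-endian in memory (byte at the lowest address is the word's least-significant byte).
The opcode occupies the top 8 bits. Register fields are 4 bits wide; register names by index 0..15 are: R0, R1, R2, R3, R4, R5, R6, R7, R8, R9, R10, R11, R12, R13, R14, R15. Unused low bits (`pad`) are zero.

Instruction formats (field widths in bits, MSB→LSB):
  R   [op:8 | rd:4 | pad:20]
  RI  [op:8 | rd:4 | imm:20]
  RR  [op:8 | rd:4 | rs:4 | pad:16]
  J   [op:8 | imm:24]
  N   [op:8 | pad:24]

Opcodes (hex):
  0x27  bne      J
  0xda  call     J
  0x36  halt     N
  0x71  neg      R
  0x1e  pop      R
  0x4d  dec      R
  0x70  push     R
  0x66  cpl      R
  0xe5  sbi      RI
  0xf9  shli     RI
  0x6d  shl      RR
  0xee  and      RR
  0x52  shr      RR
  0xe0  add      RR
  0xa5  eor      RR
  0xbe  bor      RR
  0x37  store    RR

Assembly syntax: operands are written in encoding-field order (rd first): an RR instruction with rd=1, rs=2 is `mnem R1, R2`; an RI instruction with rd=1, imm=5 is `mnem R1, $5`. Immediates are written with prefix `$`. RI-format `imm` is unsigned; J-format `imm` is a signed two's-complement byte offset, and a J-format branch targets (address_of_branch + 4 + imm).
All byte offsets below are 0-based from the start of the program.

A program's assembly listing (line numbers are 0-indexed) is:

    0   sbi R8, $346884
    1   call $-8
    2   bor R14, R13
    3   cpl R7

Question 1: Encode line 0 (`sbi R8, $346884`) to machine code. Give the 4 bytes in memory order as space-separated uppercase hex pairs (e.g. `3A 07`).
L0: sbi op=0xe5:8|rd=8:4|imm=346884:20 ⇒ 0xe5854b04 ⇒ little 04 4b 85 e5

04 4B 85 E5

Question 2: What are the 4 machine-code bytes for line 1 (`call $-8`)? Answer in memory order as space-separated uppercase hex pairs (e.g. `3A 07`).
F8 FF FF DA

1. call fields op=0xda:8|imm=-8:24 → word dafffff8h → f8 ff ff da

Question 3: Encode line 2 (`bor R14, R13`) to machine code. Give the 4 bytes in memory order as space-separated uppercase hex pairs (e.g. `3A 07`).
2. bor fields op=0xbe:8|rd=14:4|rs=13:4|pad=0:16 → word beed0000h → 00 00 ed be

00 00 ED BE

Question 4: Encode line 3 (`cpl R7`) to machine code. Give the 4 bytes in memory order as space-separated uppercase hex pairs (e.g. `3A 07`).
L3: cpl op=0x66:8|rd=7:4|pad=0:20 ⇒ 0x66700000 ⇒ little 00 00 70 66

00 00 70 66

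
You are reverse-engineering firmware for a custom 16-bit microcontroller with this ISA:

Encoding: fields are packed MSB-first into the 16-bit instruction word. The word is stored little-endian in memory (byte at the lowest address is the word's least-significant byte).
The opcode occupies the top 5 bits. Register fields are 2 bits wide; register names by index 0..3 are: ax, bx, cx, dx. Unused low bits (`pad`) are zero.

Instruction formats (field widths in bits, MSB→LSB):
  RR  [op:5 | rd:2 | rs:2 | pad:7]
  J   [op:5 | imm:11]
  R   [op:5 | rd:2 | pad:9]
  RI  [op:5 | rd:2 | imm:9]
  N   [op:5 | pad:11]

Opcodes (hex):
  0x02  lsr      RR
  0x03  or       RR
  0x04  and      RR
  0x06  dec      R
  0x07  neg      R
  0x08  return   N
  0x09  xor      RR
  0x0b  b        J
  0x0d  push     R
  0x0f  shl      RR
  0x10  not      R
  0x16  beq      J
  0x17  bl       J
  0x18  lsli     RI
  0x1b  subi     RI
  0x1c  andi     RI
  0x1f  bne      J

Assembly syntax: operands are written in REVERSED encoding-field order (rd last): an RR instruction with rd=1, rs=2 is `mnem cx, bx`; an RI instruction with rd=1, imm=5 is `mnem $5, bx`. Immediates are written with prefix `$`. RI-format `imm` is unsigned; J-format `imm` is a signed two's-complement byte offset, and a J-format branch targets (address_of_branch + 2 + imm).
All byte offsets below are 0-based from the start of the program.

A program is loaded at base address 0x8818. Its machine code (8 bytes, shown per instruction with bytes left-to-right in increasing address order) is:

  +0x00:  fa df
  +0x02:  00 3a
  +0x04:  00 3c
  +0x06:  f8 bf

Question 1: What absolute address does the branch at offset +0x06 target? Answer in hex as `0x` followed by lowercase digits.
0x8818

+0x06: f8 bf ⇒ word 0xbff8 (little)
  op=0xbff8>>11=0x17 ⇒ bl (J)
  [10:0] imm=2040 (s11→-8) = $-8
  target = base 0x8818 + off 0x06 + 2 + imm -8 = 0x8818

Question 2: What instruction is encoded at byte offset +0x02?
neg bx

[02] 00 3a → 0x3a00
  op=0x3a00>>11=0x7 ⇒ neg (R)
  [10:9] rd=1 = bx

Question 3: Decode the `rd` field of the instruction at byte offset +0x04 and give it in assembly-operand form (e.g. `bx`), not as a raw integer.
+0x04: 00 3c ⇒ word 0x3c00 (little)
  op=0x3c00>>11=0x7 ⇒ neg (R)
  [10:9] rd=2 = cx

cx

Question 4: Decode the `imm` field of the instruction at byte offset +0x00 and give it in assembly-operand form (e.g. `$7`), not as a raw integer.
off 0x00: read fa df as little → 0xdffa
  op=0xdffa>>11=0x1b ⇒ subi (RI)
  rd: (w>>9)&0x3=0x3 → dx
  imm: (w>>0)&0x1ff=0x1fa → $506

$506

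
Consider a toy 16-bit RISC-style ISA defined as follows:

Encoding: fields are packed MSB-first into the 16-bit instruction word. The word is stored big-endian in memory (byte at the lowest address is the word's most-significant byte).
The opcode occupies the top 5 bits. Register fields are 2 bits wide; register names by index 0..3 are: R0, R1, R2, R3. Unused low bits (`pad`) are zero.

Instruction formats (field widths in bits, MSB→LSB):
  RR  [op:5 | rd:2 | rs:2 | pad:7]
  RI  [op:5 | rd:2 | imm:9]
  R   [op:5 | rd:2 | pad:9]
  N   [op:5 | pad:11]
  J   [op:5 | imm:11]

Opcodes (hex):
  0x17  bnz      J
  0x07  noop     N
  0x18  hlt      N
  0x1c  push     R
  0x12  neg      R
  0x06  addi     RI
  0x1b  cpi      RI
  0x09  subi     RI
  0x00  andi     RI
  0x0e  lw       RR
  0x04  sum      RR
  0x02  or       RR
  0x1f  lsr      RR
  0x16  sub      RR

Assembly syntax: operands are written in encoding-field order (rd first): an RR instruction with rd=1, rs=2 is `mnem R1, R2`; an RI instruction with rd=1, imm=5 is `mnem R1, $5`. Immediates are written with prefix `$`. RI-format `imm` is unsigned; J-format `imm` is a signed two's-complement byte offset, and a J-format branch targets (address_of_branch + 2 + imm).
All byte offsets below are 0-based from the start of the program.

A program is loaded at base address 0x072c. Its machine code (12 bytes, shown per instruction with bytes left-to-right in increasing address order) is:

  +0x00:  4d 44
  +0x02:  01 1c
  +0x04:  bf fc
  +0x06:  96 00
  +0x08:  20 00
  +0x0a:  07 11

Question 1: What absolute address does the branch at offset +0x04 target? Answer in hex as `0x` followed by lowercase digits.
0x072e

[04] bf fc → 0xbffc
  top 5b → 0x17 → bnz [J]
  [10:0] imm=2044 (s11→-4) = $-4
  target = base 0x072c + off 0x04 + 2 + imm -4 = 0x072e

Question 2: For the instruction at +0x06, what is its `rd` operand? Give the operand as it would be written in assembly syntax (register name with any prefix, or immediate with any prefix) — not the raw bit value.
[06] 96 00 → 0x9600
  op=0x9600>>11=0x12 ⇒ neg (R)
  rd: (w>>9)&0x3=0x3 → R3

R3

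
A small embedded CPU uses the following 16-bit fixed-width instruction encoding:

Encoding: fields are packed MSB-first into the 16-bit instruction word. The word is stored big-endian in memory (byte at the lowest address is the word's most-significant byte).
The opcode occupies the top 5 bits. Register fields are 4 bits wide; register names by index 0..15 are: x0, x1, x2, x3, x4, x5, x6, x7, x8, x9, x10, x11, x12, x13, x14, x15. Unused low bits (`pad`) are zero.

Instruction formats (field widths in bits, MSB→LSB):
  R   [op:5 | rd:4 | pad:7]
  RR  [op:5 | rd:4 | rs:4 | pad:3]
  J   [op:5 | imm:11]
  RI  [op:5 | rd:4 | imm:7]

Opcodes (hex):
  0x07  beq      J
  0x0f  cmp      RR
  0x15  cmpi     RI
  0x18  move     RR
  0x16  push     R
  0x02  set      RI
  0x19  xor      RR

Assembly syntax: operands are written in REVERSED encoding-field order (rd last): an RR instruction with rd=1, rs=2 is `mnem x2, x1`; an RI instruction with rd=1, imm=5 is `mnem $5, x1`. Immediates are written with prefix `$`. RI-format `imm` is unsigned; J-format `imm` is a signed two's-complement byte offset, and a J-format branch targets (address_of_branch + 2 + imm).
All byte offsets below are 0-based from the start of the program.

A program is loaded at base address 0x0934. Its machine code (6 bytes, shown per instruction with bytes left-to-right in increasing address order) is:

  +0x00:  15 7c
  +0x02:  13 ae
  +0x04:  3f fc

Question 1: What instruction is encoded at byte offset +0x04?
beq $-4

+0x04: 3f fc ⇒ word 0x3ffc (big)
  top 5b → 0x7 → beq [J]
  imm@[10:0]=0x7fc (s11→-4) ⇒ $-4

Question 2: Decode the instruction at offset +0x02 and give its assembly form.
set $46, x7

off 0x02: read 13 ae as big → 0x13ae
  op=0x13ae>>11=0x2 ⇒ set (RI)
  rd: (w>>7)&0xf=0x7 → x7
  imm: (w>>0)&0x7f=0x2e → $46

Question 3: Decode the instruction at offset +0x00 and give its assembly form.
@+00  big-endian(15 7c) = 0x157c
  opcode bits[15:11]=0x2: set/RI
  rd@[10:7]=0xa ⇒ x10
  imm@[6:0]=0x7c ⇒ $124

set $124, x10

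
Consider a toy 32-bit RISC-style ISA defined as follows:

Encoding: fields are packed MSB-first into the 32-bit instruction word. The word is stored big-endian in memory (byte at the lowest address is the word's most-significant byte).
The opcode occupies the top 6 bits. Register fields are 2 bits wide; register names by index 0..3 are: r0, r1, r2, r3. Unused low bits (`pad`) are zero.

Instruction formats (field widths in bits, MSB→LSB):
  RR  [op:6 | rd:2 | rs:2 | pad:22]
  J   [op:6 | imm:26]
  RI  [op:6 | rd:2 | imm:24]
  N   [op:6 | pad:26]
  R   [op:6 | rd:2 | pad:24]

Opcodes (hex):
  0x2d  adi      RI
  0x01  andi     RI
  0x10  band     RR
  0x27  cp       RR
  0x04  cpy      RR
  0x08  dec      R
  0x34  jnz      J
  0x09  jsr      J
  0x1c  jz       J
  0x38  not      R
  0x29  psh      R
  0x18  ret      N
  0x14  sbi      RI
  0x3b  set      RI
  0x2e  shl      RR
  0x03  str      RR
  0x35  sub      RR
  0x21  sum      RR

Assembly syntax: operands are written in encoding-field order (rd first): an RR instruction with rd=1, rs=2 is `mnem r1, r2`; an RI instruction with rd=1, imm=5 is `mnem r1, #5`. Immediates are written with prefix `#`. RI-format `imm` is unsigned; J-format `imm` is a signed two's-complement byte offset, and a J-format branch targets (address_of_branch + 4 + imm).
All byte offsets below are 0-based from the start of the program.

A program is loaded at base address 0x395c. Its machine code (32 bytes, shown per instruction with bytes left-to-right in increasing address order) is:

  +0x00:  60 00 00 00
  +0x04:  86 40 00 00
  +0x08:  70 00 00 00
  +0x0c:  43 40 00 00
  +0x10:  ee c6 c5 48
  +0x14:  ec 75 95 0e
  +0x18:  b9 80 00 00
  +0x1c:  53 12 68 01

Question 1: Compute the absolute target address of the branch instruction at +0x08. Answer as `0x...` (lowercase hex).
0x3968

+0x08: 70 00 00 00 ⇒ word 0x70000000 (big)
  opcode bits[31:26]=0x1c: jz/J
  imm: (w>>0)&0x3ffffff=0x0 → #0
  target = base 0x395c + off 0x08 + 4 + imm 0 = 0x3968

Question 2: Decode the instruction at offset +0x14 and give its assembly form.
set r0, #7705870

+0x14: ec 75 95 0e ⇒ word 0xec75950e (big)
  opcode bits[31:26]=0x3b: set/RI
  rd: (w>>24)&0x3=0x0 → r0
  imm: (w>>0)&0xffffff=0x75950e → #7705870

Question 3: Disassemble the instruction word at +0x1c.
sbi r3, #1206273

off 0x1c: read 53 12 68 01 as big → 0x53126801
  opcode bits[31:26]=0x14: sbi/RI
  [25:24] rd=3 = r3
  [23:0] imm=1206273 = #1206273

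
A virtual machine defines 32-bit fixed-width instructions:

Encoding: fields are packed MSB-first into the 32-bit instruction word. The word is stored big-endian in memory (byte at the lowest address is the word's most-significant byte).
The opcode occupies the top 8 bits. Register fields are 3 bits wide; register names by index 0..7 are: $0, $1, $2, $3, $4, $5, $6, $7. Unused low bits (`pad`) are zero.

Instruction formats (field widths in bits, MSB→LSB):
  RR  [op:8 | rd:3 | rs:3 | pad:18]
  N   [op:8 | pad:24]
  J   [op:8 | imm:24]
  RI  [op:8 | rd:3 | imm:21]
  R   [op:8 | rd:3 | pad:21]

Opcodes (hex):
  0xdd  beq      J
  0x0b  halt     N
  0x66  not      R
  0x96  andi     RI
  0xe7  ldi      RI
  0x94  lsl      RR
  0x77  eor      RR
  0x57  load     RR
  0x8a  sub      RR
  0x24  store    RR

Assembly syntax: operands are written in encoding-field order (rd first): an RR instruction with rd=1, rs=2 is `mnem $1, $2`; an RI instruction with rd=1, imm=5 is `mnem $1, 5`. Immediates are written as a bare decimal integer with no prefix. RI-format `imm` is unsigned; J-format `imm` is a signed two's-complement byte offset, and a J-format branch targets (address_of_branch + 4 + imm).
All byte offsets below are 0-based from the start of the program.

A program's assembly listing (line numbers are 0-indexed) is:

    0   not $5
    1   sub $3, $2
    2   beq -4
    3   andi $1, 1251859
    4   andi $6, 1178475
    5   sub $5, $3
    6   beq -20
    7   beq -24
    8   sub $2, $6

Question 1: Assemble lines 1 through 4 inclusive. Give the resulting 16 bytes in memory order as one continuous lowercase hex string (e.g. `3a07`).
1. sub fields op=0x8a:8|rd=3:3|rs=2:3|pad=0:18 → word 8a680000h → 8a 68 00 00
2. beq fields op=0xdd:8|imm=-4:24 → word ddfffffch → dd ff ff fc
3. andi fields op=0x96:8|rd=1:3|imm=1251859:21 → word 96331a13h → 96 33 1a 13
4. andi fields op=0x96:8|rd=6:3|imm=1178475:21 → word 96d1fb6bh → 96 d1 fb 6b

8a680000ddfffffc96331a1396d1fb6b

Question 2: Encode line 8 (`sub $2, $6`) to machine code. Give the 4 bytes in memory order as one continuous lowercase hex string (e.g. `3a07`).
line 8 (sub): pack op=0x8a:8|rd=2:3|rs=6:3|pad=0:18 = 0x8a580000; big→ 8a 58 00 00

8a580000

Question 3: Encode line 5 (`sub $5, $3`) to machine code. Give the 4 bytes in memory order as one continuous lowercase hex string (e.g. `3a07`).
5. sub fields op=0x8a:8|rd=5:3|rs=3:3|pad=0:18 → word 8aac0000h → 8a ac 00 00

8aac0000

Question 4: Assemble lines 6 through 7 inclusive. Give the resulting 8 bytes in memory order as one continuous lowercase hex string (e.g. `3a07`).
line 6 (beq): pack op=0xdd:8|imm=-20:24 = 0xddffffec; big→ dd ff ff ec
line 7 (beq): pack op=0xdd:8|imm=-24:24 = 0xddffffe8; big→ dd ff ff e8

ddffffecddffffe8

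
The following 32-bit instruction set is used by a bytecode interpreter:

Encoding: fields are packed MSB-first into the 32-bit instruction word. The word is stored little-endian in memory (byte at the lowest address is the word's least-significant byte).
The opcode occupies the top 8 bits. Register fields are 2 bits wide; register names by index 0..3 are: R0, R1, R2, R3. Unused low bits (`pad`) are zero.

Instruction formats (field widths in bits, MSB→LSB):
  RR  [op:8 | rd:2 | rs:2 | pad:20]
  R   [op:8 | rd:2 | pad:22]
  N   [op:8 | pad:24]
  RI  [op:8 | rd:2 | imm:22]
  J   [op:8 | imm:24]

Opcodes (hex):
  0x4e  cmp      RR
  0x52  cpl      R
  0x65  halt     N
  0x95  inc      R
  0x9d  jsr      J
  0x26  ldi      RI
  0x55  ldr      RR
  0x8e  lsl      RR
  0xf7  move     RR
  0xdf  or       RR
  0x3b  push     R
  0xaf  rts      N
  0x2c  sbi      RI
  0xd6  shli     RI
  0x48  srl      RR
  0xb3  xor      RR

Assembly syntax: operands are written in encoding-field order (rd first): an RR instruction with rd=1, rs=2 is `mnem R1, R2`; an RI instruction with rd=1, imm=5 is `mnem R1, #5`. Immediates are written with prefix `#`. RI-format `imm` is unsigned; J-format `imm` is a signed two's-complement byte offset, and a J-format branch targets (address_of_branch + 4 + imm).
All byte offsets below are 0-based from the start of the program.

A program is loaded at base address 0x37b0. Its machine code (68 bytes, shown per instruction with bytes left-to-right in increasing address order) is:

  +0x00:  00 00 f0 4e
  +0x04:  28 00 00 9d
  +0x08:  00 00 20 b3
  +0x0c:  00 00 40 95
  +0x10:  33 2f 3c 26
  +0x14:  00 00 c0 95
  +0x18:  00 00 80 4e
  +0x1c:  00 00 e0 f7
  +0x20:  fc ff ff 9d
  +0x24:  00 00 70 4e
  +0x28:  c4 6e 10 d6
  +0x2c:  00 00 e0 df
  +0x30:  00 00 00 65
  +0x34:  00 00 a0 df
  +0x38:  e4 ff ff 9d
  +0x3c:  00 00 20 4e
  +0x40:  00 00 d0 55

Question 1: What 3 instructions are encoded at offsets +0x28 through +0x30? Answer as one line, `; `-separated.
shli R0, #1076932; or R3, R2; halt

off 0x28: read c4 6e 10 d6 as little → 0xd6106ec4
  op=0xd6106ec4>>24=0xd6 ⇒ shli (RI)
  rd@[23:22]=0x0 ⇒ R0
  imm@[21:0]=0x106ec4 ⇒ #1076932
off 0x2c: read 00 00 e0 df as little → 0xdfe00000
  op=0xdfe00000>>24=0xdf ⇒ or (RR)
  rd@[23:22]=0x3 ⇒ R3
  rs@[21:20]=0x2 ⇒ R2
off 0x30: read 00 00 00 65 as little → 0x65000000
  op=0x65000000>>24=0x65 ⇒ halt (N)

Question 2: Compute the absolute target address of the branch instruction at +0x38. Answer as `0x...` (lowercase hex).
+0x38: e4 ff ff 9d ⇒ word 0x9dffffe4 (little)
  op=0x9dffffe4>>24=0x9d ⇒ jsr (J)
  imm@[23:0]=0xffffe4 (s24→-28) ⇒ #-28
  target = base 0x37b0 + off 0x38 + 4 + imm -28 = 0x37d0

0x37d0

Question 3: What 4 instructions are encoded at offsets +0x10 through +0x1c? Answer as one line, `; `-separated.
off 0x10: read 33 2f 3c 26 as little → 0x263c2f33
  top 8b → 0x26 → ldi [RI]
  rd: (w>>22)&0x3=0x0 → R0
  imm: (w>>0)&0x3fffff=0x3c2f33 → #3944243
off 0x14: read 00 00 c0 95 as little → 0x95c00000
  top 8b → 0x95 → inc [R]
  rd: (w>>22)&0x3=0x3 → R3
off 0x18: read 00 00 80 4e as little → 0x4e800000
  top 8b → 0x4e → cmp [RR]
  rd: (w>>22)&0x3=0x2 → R2
  rs: (w>>20)&0x3=0x0 → R0
off 0x1c: read 00 00 e0 f7 as little → 0xf7e00000
  top 8b → 0xf7 → move [RR]
  rd: (w>>22)&0x3=0x3 → R3
  rs: (w>>20)&0x3=0x2 → R2

ldi R0, #3944243; inc R3; cmp R2, R0; move R3, R2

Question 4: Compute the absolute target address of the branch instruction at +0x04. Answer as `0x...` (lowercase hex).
0x37e0

+0x04: 28 00 00 9d ⇒ word 0x9d000028 (little)
  top 8b → 0x9d → jsr [J]
  imm: (w>>0)&0xffffff=0x28 → #40
  target = base 0x37b0 + off 0x04 + 4 + imm 40 = 0x37e0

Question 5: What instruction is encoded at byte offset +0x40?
@+40  little-endian(00 00 d0 55) = 0x55d00000
  top 8b → 0x55 → ldr [RR]
  rd: (w>>22)&0x3=0x3 → R3
  rs: (w>>20)&0x3=0x1 → R1

ldr R3, R1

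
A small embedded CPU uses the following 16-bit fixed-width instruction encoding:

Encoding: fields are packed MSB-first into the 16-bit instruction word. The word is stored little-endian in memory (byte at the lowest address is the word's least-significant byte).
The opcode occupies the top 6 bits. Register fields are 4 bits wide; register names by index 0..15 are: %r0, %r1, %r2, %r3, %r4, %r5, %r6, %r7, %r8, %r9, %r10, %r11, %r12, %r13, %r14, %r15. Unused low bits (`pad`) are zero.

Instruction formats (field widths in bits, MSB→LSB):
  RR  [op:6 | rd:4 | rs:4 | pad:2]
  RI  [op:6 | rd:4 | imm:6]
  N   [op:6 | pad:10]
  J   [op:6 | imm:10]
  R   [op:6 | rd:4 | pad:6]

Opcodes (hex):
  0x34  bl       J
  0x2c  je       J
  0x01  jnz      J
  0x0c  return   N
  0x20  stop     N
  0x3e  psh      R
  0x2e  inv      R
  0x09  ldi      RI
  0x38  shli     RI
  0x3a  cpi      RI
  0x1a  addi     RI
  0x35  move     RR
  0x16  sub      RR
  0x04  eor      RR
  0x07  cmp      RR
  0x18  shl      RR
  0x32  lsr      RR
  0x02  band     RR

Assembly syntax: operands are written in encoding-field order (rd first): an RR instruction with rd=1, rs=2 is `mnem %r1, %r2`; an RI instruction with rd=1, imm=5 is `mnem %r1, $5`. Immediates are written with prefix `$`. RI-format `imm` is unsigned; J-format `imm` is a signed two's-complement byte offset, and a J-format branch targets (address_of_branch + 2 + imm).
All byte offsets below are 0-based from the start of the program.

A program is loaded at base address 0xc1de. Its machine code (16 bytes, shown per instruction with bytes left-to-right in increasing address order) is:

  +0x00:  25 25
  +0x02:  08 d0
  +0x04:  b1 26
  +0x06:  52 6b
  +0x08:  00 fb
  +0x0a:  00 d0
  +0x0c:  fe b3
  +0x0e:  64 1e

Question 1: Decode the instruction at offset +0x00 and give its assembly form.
+0x00: 25 25 ⇒ word 0x2525 (little)
  op=0x2525>>10=0x9 ⇒ ldi (RI)
  [9:6] rd=4 = %r4
  [5:0] imm=37 = $37

ldi %r4, $37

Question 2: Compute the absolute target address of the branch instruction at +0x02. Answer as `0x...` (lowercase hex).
+0x02: 08 d0 ⇒ word 0xd008 (little)
  op=0xd008>>10=0x34 ⇒ bl (J)
  imm@[9:0]=0x8 ⇒ $8
  target = base 0xc1de + off 0x02 + 2 + imm 8 = 0xc1ea

0xc1ea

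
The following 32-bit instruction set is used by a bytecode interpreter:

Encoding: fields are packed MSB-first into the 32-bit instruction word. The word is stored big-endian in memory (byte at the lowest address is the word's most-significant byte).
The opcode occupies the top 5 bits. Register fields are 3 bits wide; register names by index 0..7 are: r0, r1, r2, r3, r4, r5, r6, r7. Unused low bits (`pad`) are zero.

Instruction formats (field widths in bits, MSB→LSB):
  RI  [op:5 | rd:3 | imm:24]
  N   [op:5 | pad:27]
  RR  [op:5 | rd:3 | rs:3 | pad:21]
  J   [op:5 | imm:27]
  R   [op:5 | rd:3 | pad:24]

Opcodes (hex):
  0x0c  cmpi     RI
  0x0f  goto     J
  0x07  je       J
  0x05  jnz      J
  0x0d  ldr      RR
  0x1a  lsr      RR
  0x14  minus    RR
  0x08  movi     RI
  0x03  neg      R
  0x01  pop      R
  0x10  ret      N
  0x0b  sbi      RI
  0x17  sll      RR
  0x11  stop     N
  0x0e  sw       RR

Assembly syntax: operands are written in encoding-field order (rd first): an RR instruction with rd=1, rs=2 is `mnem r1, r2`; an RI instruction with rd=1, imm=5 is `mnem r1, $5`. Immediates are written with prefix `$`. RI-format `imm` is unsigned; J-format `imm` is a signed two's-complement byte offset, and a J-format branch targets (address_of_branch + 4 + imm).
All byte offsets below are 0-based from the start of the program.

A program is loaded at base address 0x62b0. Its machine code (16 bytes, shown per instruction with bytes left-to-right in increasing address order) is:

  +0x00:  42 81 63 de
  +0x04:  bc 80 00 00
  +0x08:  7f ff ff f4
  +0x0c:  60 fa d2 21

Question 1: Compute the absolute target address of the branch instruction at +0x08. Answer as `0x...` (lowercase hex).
+0x08: 7f ff ff f4 ⇒ word 0x7ffffff4 (big)
  op=0x7ffffff4>>27=0xf ⇒ goto (J)
  imm: (w>>0)&0x7ffffff=0x7fffff4 (s27→-12) → $-12
  target = base 0x62b0 + off 0x08 + 4 + imm -12 = 0x62b0

0x62b0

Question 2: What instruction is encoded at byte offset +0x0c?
off 0x0c: read 60 fa d2 21 as big → 0x60fad221
  op=0x60fad221>>27=0xc ⇒ cmpi (RI)
  rd@[26:24]=0x0 ⇒ r0
  imm@[23:0]=0xfad221 ⇒ $16437793

cmpi r0, $16437793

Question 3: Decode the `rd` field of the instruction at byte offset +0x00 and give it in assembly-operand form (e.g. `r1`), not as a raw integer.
r2

off 0x00: read 42 81 63 de as big → 0x428163de
  opcode bits[31:27]=0x8: movi/RI
  [26:24] rd=2 = r2
  [23:0] imm=8479710 = $8479710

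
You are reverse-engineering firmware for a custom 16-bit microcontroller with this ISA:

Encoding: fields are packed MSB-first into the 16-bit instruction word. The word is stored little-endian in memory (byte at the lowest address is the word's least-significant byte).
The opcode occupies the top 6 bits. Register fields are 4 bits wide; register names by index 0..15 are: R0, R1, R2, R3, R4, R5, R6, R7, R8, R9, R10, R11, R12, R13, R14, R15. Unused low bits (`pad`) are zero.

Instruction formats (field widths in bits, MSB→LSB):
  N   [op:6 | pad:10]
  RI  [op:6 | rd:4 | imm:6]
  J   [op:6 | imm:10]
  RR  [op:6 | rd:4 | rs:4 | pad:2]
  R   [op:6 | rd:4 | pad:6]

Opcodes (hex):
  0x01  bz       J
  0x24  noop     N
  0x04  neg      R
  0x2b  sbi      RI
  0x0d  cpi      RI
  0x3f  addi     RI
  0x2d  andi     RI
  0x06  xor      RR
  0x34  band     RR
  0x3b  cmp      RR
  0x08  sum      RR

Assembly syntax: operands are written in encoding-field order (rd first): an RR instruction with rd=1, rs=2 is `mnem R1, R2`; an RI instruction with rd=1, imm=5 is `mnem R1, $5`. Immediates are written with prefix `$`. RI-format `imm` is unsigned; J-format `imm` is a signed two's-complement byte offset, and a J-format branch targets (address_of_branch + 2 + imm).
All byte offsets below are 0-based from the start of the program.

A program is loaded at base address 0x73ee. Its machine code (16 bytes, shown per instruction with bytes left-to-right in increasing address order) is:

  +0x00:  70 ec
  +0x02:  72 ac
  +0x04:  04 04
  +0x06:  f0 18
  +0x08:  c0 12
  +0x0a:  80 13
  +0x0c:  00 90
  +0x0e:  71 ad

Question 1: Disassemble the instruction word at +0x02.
sbi R1, $50

+0x02: 72 ac ⇒ word 0xac72 (little)
  top 6b → 0x2b → sbi [RI]
  rd@[9:6]=0x1 ⇒ R1
  imm@[5:0]=0x32 ⇒ $50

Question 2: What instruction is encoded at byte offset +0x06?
[06] f0 18 → 0x18f0
  op=0x18f0>>10=0x6 ⇒ xor (RR)
  rd: (w>>6)&0xf=0x3 → R3
  rs: (w>>2)&0xf=0xc → R12

xor R3, R12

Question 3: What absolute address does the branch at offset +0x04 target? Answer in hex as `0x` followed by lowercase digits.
+0x04: 04 04 ⇒ word 0x0404 (little)
  top 6b → 0x1 → bz [J]
  imm: (w>>0)&0x3ff=0x4 → $4
  target = base 0x73ee + off 0x04 + 2 + imm 4 = 0x73f8

0x73f8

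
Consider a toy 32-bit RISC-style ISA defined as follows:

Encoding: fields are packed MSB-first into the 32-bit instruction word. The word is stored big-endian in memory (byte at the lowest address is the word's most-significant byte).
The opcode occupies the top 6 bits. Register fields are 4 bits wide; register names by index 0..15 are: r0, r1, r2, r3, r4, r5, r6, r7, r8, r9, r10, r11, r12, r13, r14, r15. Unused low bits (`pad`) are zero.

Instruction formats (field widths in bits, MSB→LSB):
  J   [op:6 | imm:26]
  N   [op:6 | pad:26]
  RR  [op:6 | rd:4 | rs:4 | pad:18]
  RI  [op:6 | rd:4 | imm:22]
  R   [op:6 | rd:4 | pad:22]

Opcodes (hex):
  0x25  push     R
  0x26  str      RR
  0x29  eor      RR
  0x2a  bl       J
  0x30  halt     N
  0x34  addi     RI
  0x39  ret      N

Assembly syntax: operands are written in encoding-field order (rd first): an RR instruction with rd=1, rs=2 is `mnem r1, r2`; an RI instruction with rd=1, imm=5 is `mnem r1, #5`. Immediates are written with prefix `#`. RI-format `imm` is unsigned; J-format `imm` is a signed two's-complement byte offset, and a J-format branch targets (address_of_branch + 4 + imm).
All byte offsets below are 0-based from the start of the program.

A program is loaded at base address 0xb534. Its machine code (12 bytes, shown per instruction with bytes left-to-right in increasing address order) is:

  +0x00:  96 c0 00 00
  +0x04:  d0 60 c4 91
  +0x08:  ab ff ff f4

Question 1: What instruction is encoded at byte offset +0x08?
off 0x08: read ab ff ff f4 as big → 0xabfffff4
  op=0xabfffff4>>26=0x2a ⇒ bl (J)
  [25:0] imm=67108852 (s26→-12) = #-12

bl #-12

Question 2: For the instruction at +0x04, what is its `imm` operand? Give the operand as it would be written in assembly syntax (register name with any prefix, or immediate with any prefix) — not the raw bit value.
#2147473

off 0x04: read d0 60 c4 91 as big → 0xd060c491
  op=0xd060c491>>26=0x34 ⇒ addi (RI)
  [25:22] rd=1 = r1
  [21:0] imm=2147473 = #2147473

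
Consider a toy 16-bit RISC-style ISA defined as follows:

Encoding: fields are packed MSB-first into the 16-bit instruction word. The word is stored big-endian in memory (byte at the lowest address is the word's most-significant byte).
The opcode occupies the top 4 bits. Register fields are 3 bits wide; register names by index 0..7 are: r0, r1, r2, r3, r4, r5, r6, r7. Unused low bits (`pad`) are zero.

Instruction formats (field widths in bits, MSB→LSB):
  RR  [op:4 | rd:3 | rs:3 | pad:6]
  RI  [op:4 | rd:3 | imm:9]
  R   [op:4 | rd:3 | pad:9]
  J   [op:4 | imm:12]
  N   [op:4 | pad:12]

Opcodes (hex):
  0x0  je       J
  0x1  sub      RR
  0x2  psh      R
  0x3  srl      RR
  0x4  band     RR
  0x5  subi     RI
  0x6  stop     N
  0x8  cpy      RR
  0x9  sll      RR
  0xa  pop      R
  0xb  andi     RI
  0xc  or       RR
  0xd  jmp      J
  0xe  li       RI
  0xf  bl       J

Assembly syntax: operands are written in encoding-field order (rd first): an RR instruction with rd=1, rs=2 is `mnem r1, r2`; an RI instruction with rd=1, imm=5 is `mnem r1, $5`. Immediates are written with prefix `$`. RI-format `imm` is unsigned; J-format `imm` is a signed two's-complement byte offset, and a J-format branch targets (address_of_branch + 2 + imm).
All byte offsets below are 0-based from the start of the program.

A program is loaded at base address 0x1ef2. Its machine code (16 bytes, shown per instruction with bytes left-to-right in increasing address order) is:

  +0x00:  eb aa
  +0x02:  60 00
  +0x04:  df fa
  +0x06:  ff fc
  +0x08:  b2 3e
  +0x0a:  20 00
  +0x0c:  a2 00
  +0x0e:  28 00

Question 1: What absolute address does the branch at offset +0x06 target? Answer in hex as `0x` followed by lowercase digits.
off 0x06: read ff fc as big → 0xfffc
  op=0xfffc>>12=0xf ⇒ bl (J)
  imm@[11:0]=0xffc (s12→-4) ⇒ $-4
  target = base 0x1ef2 + off 0x06 + 2 + imm -4 = 0x1ef6

0x1ef6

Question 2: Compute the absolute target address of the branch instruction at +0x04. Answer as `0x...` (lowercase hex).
0x1ef2

[04] df fa → 0xdffa
  top 4b → 0xd → jmp [J]
  imm@[11:0]=0xffa (s12→-6) ⇒ $-6
  target = base 0x1ef2 + off 0x04 + 2 + imm -6 = 0x1ef2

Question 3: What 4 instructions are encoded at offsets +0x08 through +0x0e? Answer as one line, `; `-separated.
@+08  big-endian(b2 3e) = 0xb23e
  opcode bits[15:12]=0xb: andi/RI
  rd@[11:9]=0x1 ⇒ r1
  imm@[8:0]=0x3e ⇒ $62
@+0a  big-endian(20 00) = 0x2000
  opcode bits[15:12]=0x2: psh/R
  rd@[11:9]=0x0 ⇒ r0
@+0c  big-endian(a2 00) = 0xa200
  opcode bits[15:12]=0xa: pop/R
  rd@[11:9]=0x1 ⇒ r1
@+0e  big-endian(28 00) = 0x2800
  opcode bits[15:12]=0x2: psh/R
  rd@[11:9]=0x4 ⇒ r4

andi r1, $62; psh r0; pop r1; psh r4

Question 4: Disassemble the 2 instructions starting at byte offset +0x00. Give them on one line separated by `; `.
+0x00: eb aa ⇒ word 0xebaa (big)
  top 4b → 0xe → li [RI]
  rd@[11:9]=0x5 ⇒ r5
  imm@[8:0]=0x1aa ⇒ $426
+0x02: 60 00 ⇒ word 0x6000 (big)
  top 4b → 0x6 → stop [N]

li r5, $426; stop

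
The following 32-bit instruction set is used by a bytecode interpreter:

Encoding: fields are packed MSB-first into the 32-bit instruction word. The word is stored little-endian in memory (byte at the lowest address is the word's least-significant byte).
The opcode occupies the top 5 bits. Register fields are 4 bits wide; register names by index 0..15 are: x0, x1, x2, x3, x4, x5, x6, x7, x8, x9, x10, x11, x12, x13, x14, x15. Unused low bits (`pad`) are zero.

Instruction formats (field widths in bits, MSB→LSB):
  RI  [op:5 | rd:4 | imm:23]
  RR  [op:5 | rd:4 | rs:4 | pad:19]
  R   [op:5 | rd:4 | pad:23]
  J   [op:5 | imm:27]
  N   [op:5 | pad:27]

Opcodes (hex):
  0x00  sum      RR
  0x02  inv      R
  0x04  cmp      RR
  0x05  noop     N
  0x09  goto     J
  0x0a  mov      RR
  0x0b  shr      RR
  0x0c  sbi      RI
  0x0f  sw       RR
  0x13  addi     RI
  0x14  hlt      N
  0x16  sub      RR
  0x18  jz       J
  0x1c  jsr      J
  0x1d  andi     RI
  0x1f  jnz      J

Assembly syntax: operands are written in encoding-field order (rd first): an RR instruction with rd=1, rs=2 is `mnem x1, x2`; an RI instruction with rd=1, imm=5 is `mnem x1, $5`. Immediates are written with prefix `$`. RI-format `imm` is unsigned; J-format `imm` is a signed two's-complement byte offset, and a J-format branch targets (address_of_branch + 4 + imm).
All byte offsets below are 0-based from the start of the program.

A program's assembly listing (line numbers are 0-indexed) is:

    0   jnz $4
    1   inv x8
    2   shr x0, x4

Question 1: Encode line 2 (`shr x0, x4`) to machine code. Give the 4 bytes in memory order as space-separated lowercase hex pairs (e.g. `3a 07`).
00 00 20 58

line 2 (shr): pack op=0xb:5|rd=0:4|rs=4:4|pad=0:19 = 0x58200000; little→ 00 00 20 58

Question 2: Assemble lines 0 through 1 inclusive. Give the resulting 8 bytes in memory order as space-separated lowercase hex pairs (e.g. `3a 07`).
04 00 00 f8 00 00 00 14

0. jnz fields op=0x1f:5|imm=4:27 → word f8000004h → 04 00 00 f8
1. inv fields op=0x2:5|rd=8:4|pad=0:23 → word 14000000h → 00 00 00 14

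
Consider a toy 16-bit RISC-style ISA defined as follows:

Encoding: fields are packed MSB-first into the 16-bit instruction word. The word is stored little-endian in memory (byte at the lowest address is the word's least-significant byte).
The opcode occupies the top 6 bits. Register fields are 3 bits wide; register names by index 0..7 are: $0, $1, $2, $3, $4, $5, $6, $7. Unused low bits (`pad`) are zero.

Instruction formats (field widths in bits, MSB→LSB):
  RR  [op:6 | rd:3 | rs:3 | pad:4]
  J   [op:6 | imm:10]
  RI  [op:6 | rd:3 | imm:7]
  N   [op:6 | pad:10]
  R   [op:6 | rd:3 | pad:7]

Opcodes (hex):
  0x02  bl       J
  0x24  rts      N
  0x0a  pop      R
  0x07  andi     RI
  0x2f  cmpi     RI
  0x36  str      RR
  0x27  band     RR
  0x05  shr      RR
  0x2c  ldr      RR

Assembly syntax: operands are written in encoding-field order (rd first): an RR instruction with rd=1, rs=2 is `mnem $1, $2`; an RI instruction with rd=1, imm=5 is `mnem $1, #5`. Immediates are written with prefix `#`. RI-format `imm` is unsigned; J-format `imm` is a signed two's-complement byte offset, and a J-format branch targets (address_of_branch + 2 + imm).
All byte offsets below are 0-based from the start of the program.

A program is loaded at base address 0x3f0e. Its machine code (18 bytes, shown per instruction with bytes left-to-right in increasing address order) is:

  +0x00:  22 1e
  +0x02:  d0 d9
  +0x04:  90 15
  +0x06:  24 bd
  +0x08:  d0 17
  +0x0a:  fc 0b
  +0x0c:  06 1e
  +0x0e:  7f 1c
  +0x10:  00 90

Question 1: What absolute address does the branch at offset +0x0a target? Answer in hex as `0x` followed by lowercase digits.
off 0x0a: read fc 0b as little → 0x0bfc
  top 6b → 0x2 → bl [J]
  [9:0] imm=1020 (s10→-4) = #-4
  target = base 0x3f0e + off 0x0a + 2 + imm -4 = 0x3f16

0x3f16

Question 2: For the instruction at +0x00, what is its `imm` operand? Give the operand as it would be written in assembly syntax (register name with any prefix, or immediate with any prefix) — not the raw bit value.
#34

+0x00: 22 1e ⇒ word 0x1e22 (little)
  top 6b → 0x7 → andi [RI]
  rd: (w>>7)&0x7=0x4 → $4
  imm: (w>>0)&0x7f=0x22 → #34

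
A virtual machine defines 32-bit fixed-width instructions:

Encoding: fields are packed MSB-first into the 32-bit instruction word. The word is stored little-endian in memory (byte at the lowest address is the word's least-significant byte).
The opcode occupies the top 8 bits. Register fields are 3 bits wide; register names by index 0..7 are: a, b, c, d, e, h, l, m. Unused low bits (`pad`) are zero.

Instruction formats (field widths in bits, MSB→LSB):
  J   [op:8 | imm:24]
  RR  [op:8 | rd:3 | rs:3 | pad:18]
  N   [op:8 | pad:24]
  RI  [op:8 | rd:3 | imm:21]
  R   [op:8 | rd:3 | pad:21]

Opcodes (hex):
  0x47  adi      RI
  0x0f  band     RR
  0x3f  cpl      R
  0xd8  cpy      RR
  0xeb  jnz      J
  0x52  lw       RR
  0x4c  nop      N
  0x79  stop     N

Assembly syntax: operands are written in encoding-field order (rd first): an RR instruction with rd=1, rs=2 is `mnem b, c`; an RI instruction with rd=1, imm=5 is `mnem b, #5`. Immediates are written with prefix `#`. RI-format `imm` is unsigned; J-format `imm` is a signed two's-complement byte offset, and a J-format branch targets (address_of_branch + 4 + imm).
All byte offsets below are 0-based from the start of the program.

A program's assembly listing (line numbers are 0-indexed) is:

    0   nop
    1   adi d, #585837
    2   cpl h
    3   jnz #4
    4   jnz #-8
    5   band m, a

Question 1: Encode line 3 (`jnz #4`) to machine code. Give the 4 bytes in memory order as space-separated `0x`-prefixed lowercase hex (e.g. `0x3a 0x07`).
0x04 0x00 0x00 0xeb

L3: jnz op=0xeb:8|imm=4:24 ⇒ 0xeb000004 ⇒ little 04 00 00 eb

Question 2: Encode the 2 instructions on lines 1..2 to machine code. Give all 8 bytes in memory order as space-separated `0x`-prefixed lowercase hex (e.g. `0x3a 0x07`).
0x6d 0xf0 0x68 0x47 0x00 0x00 0xa0 0x3f

1. adi fields op=0x47:8|rd=3:3|imm=585837:21 → word 4768f06dh → 6d f0 68 47
2. cpl fields op=0x3f:8|rd=5:3|pad=0:21 → word 3fa00000h → 00 00 a0 3f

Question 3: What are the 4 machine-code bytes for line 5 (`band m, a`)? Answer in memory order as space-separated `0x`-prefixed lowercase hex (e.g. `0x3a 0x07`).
L5: band op=0xf:8|rd=7:3|rs=0:3|pad=0:18 ⇒ 0x0fe00000 ⇒ little 00 00 e0 0f

0x00 0x00 0xe0 0x0f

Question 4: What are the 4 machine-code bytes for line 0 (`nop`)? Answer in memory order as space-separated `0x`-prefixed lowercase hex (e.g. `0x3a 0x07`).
L0: nop op=0x4c:8|pad=0:24 ⇒ 0x4c000000 ⇒ little 00 00 00 4c

0x00 0x00 0x00 0x4c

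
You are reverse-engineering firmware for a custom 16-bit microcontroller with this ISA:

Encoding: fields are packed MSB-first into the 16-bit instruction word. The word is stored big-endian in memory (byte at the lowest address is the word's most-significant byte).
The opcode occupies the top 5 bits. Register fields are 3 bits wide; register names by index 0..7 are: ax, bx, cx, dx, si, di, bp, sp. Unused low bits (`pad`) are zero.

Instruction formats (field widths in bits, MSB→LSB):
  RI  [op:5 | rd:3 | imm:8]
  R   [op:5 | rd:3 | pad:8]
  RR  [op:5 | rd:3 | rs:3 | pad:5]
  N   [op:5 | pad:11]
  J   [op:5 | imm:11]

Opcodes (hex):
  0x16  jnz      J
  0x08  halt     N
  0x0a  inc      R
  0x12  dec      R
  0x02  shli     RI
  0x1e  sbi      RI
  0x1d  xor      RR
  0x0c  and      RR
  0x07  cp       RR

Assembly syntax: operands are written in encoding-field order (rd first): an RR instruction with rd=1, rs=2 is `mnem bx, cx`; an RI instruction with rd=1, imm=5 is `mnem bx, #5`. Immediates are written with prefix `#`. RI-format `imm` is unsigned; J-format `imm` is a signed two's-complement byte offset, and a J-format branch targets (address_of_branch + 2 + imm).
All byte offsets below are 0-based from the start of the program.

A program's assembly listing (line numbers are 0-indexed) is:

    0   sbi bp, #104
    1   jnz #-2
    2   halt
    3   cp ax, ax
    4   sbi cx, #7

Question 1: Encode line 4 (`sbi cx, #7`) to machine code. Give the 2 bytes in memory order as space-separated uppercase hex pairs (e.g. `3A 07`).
4. sbi fields op=0x1e:5|rd=2:3|imm=7:8 → word f207h → f2 07

F2 07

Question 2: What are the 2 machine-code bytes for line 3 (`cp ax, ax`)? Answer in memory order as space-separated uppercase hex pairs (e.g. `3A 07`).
L3: cp op=0x7:5|rd=0:3|rs=0:3|pad=0:5 ⇒ 0x3800 ⇒ big 38 00

38 00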